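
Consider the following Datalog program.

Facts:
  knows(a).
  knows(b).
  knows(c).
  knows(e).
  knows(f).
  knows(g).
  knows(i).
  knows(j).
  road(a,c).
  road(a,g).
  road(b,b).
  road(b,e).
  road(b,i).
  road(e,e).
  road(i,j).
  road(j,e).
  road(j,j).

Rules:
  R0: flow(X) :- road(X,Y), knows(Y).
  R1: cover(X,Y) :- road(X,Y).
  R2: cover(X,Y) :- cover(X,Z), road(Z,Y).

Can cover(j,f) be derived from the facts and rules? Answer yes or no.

round 1: derive cover(a,c) via R1 from road(a,c)
round 1: derive cover(a,g) via R1 from road(a,g)
round 1: derive cover(b,b) via R1 from road(b,b)
round 1: derive cover(b,e) via R1 from road(b,e)
round 1: derive cover(b,i) via R1 from road(b,i)
round 1: derive cover(e,e) via R1 from road(e,e)
round 1: derive cover(i,j) via R1 from road(i,j)
round 1: derive cover(j,e) via R1 from road(j,e)
round 1: derive cover(j,j) via R1 from road(j,j)
round 2: derive cover(b,j) via R2 from cover(b,i), road(i,j)
round 2: derive cover(i,e) via R2 from cover(i,j), road(j,e)

no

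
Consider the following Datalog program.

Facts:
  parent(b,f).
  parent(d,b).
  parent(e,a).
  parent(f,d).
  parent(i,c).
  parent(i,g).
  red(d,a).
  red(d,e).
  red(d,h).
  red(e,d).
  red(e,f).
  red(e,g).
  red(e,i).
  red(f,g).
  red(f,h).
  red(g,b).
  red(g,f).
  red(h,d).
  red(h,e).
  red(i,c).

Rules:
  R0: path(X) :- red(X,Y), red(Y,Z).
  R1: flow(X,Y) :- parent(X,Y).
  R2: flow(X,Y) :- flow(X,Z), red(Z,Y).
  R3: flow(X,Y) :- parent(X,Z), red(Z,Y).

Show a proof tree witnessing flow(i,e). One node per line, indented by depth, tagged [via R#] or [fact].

round 1: derive flow(b,f) via R1 from parent(b,f)
round 1: derive flow(d,b) via R1 from parent(d,b)
round 1: derive flow(e,a) via R1 from parent(e,a)
round 1: derive flow(f,d) via R1 from parent(f,d)
round 1: derive flow(i,c) via R1 from parent(i,c)
round 1: derive flow(i,g) via R1 from parent(i,g)
round 1: derive flow(b,g) via R3 from parent(b,f), red(f,g)
round 1: derive flow(b,h) via R3 from parent(b,f), red(f,h)
round 1: derive flow(f,a) via R3 from parent(f,d), red(d,a)
round 1: derive flow(f,e) via R3 from parent(f,d), red(d,e)
round 1: derive flow(f,h) via R3 from parent(f,d), red(d,h)
round 1: derive flow(i,b) via R3 from parent(i,g), red(g,b)
round 1: derive flow(i,f) via R3 from parent(i,g), red(g,f)
round 2: derive flow(b,b) via R2 from flow(b,g), red(g,b)
round 2: derive flow(b,d) via R2 from flow(b,h), red(h,d)
round 2: derive flow(b,e) via R2 from flow(b,h), red(h,e)
round 2: derive flow(f,f) via R2 from flow(f,e), red(e,f)
round 2: derive flow(f,g) via R2 from flow(f,e), red(e,g)
round 2: derive flow(f,i) via R2 from flow(f,e), red(e,i)
round 2: derive flow(i,h) via R2 from flow(i,f), red(f,h)
round 3: derive flow(b,a) via R2 from flow(b,d), red(d,a)
round 3: derive flow(b,i) via R2 from flow(b,e), red(e,i)
round 3: derive flow(f,b) via R2 from flow(f,g), red(g,b)
round 3: derive flow(f,c) via R2 from flow(f,i), red(i,c)
round 3: derive flow(i,d) via R2 from flow(i,h), red(h,d)
round 3: derive flow(i,e) via R2 from flow(i,h), red(h,e)
round 4: derive flow(b,c) via R2 from flow(b,i), red(i,c)
round 4: derive flow(i,a) via R2 from flow(i,d), red(d,a)
round 4: derive flow(i,i) via R2 from flow(i,e), red(e,i)

flow(i,e)  [via R2]
  flow(i,h)  [via R2]
    flow(i,f)  [via R3]
      parent(i,g)  [fact]
      red(g,f)  [fact]
    red(f,h)  [fact]
  red(h,e)  [fact]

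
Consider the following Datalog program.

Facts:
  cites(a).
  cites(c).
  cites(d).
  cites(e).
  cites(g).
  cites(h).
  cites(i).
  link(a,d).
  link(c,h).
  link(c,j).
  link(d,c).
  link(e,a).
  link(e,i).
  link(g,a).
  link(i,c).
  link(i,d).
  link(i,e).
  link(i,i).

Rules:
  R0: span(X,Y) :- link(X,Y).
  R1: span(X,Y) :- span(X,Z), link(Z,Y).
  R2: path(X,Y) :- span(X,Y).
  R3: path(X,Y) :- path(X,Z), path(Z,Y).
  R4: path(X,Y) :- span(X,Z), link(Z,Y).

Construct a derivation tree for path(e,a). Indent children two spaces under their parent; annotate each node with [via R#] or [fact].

path(e,a)  [via R2]
  span(e,a)  [via R0]
    link(e,a)  [fact]

round 1: derive span(a,d) via R0 from link(a,d)
round 1: derive span(c,h) via R0 from link(c,h)
round 1: derive span(c,j) via R0 from link(c,j)
round 1: derive span(d,c) via R0 from link(d,c)
round 1: derive span(e,a) via R0 from link(e,a)
round 1: derive span(e,i) via R0 from link(e,i)
round 1: derive span(g,a) via R0 from link(g,a)
round 1: derive span(i,c) via R0 from link(i,c)
round 1: derive span(i,d) via R0 from link(i,d)
round 1: derive span(i,e) via R0 from link(i,e)
round 1: derive span(i,i) via R0 from link(i,i)
round 2: derive span(a,c) via R1 from span(a,d), link(d,c)
round 2: derive span(d,h) via R1 from span(d,c), link(c,h)
round 2: derive span(d,j) via R1 from span(d,c), link(c,j)
round 2: derive span(e,c) via R1 from span(e,i), link(i,c)
round 2: derive span(e,d) via R1 from span(e,a), link(a,d)
round 2: derive span(e,e) via R1 from span(e,i), link(i,e)
round 2: derive span(g,d) via R1 from span(g,a), link(a,d)
round 2: derive span(i,a) via R1 from span(i,e), link(e,a)
round 2: derive span(i,h) via R1 from span(i,c), link(c,h)
round 2: derive span(i,j) via R1 from span(i,c), link(c,j)
round 2: derive path(a,d) via R2 from span(a,d)
round 2: derive path(c,h) via R2 from span(c,h)
round 2: derive path(c,j) via R2 from span(c,j)
round 2: derive path(d,c) via R2 from span(d,c)
round 2: derive path(e,a) via R2 from span(e,a)
round 2: derive path(e,i) via R2 from span(e,i)
round 2: derive path(g,a) via R2 from span(g,a)
round 2: derive path(i,c) via R2 from span(i,c)
round 2: derive path(i,d) via R2 from span(i,d)
round 2: derive path(i,e) via R2 from span(i,e)
round 2: derive path(i,i) via R2 from span(i,i)
round 2: derive path(a,c) via R4 from span(a,d), link(d,c)
round 2: derive path(d,h) via R4 from span(d,c), link(c,h)
round 2: derive path(d,j) via R4 from span(d,c), link(c,j)
round 2: derive path(e,c) via R4 from span(e,i), link(i,c)
round 2: derive path(e,d) via R4 from span(e,a), link(a,d)
round 2: derive path(e,e) via R4 from span(e,i), link(i,e)
round 2: derive path(g,d) via R4 from span(g,a), link(a,d)
round 2: derive path(i,a) via R4 from span(i,e), link(e,a)
round 2: derive path(i,h) via R4 from span(i,c), link(c,h)
round 2: derive path(i,j) via R4 from span(i,c), link(c,j)
round 3: derive span(a,h) via R1 from span(a,c), link(c,h)
round 3: derive span(a,j) via R1 from span(a,c), link(c,j)
round 3: derive span(e,h) via R1 from span(e,c), link(c,h)
round 3: derive span(e,j) via R1 from span(e,c), link(c,j)
round 3: derive span(g,c) via R1 from span(g,d), link(d,c)
round 3: derive path(a,h) via R3 from path(a,c), path(c,h)
round 3: derive path(a,j) via R3 from path(a,c), path(c,j)
round 3: derive path(e,h) via R3 from path(e,c), path(c,h)
round 3: derive path(e,j) via R3 from path(e,c), path(c,j)
round 3: derive path(g,c) via R3 from path(g,a), path(a,c)
round 3: derive path(g,h) via R3 from path(g,d), path(d,h)
round 3: derive path(g,j) via R3 from path(g,d), path(d,j)
round 4: derive span(g,h) via R1 from span(g,c), link(c,h)
round 4: derive span(g,j) via R1 from span(g,c), link(c,j)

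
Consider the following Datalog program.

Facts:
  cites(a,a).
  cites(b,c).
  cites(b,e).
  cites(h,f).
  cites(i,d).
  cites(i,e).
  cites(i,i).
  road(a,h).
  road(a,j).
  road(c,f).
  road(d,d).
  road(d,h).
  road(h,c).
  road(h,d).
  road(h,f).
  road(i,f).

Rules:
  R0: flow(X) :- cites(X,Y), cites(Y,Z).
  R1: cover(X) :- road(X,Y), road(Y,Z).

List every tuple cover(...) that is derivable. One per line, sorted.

cover(a)
cover(d)
cover(h)

round 1: derive cover(a) via R1 from road(a,h), road(h,c)
round 1: derive cover(d) via R1 from road(d,d), road(d,d)
round 1: derive cover(h) via R1 from road(h,c), road(c,f)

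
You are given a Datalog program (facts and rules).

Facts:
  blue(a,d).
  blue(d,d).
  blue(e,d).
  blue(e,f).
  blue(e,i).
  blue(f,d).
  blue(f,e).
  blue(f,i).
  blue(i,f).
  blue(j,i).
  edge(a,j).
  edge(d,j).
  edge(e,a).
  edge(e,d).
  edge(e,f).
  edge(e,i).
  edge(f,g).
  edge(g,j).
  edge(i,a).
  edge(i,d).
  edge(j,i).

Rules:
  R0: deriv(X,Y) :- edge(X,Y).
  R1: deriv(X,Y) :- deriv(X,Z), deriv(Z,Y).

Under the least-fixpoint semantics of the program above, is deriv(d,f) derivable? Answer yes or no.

no

round 1: derive deriv(a,j) via R0 from edge(a,j)
round 1: derive deriv(d,j) via R0 from edge(d,j)
round 1: derive deriv(e,a) via R0 from edge(e,a)
round 1: derive deriv(e,d) via R0 from edge(e,d)
round 1: derive deriv(e,f) via R0 from edge(e,f)
round 1: derive deriv(e,i) via R0 from edge(e,i)
round 1: derive deriv(f,g) via R0 from edge(f,g)
round 1: derive deriv(g,j) via R0 from edge(g,j)
round 1: derive deriv(i,a) via R0 from edge(i,a)
round 1: derive deriv(i,d) via R0 from edge(i,d)
round 1: derive deriv(j,i) via R0 from edge(j,i)
round 2: derive deriv(a,i) via R1 from deriv(a,j), deriv(j,i)
round 2: derive deriv(d,i) via R1 from deriv(d,j), deriv(j,i)
round 2: derive deriv(e,g) via R1 from deriv(e,f), deriv(f,g)
round 2: derive deriv(e,j) via R1 from deriv(e,a), deriv(a,j)
round 2: derive deriv(f,j) via R1 from deriv(f,g), deriv(g,j)
round 2: derive deriv(g,i) via R1 from deriv(g,j), deriv(j,i)
round 2: derive deriv(i,j) via R1 from deriv(i,a), deriv(a,j)
round 2: derive deriv(j,a) via R1 from deriv(j,i), deriv(i,a)
round 2: derive deriv(j,d) via R1 from deriv(j,i), deriv(i,d)
round 3: derive deriv(a,a) via R1 from deriv(a,i), deriv(i,a)
round 3: derive deriv(a,d) via R1 from deriv(a,i), deriv(i,d)
round 3: derive deriv(d,a) via R1 from deriv(d,i), deriv(i,a)
round 3: derive deriv(d,d) via R1 from deriv(d,i), deriv(i,d)
round 3: derive deriv(f,a) via R1 from deriv(f,j), deriv(j,a)
round 3: derive deriv(f,d) via R1 from deriv(f,j), deriv(j,d)
round 3: derive deriv(f,i) via R1 from deriv(f,g), deriv(g,i)
round 3: derive deriv(g,a) via R1 from deriv(g,i), deriv(i,a)
round 3: derive deriv(g,d) via R1 from deriv(g,i), deriv(i,d)
round 3: derive deriv(i,i) via R1 from deriv(i,a), deriv(a,i)
round 3: derive deriv(j,j) via R1 from deriv(j,a), deriv(a,j)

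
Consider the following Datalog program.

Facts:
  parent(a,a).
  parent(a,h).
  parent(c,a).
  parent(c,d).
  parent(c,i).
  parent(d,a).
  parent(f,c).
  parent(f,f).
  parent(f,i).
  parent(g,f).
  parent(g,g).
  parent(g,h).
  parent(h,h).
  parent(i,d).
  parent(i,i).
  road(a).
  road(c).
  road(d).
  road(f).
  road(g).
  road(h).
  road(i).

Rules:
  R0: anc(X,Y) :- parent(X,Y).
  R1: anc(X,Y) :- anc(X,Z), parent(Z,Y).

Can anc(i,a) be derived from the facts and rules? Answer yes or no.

yes

round 1: derive anc(a,a) via R0 from parent(a,a)
round 1: derive anc(a,h) via R0 from parent(a,h)
round 1: derive anc(c,a) via R0 from parent(c,a)
round 1: derive anc(c,d) via R0 from parent(c,d)
round 1: derive anc(c,i) via R0 from parent(c,i)
round 1: derive anc(d,a) via R0 from parent(d,a)
round 1: derive anc(f,c) via R0 from parent(f,c)
round 1: derive anc(f,f) via R0 from parent(f,f)
round 1: derive anc(f,i) via R0 from parent(f,i)
round 1: derive anc(g,f) via R0 from parent(g,f)
round 1: derive anc(g,g) via R0 from parent(g,g)
round 1: derive anc(g,h) via R0 from parent(g,h)
round 1: derive anc(h,h) via R0 from parent(h,h)
round 1: derive anc(i,d) via R0 from parent(i,d)
round 1: derive anc(i,i) via R0 from parent(i,i)
round 2: derive anc(c,h) via R1 from anc(c,a), parent(a,h)
round 2: derive anc(d,h) via R1 from anc(d,a), parent(a,h)
round 2: derive anc(f,a) via R1 from anc(f,c), parent(c,a)
round 2: derive anc(f,d) via R1 from anc(f,c), parent(c,d)
round 2: derive anc(g,c) via R1 from anc(g,f), parent(f,c)
round 2: derive anc(g,i) via R1 from anc(g,f), parent(f,i)
round 2: derive anc(i,a) via R1 from anc(i,d), parent(d,a)
round 3: derive anc(f,h) via R1 from anc(f,a), parent(a,h)
round 3: derive anc(g,a) via R1 from anc(g,c), parent(c,a)
round 3: derive anc(g,d) via R1 from anc(g,c), parent(c,d)
round 3: derive anc(i,h) via R1 from anc(i,a), parent(a,h)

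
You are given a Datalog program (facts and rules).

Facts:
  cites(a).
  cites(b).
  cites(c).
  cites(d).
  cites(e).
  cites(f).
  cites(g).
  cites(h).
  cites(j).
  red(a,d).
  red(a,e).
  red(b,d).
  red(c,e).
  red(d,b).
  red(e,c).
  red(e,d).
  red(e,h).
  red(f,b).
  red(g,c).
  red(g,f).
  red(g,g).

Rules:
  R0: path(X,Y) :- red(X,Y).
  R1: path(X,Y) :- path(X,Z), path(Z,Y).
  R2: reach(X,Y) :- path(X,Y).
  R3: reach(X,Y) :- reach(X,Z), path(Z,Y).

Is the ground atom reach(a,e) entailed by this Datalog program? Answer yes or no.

yes

round 1: derive path(a,d) via R0 from red(a,d)
round 1: derive path(a,e) via R0 from red(a,e)
round 1: derive path(b,d) via R0 from red(b,d)
round 1: derive path(c,e) via R0 from red(c,e)
round 1: derive path(d,b) via R0 from red(d,b)
round 1: derive path(e,c) via R0 from red(e,c)
round 1: derive path(e,d) via R0 from red(e,d)
round 1: derive path(e,h) via R0 from red(e,h)
round 1: derive path(f,b) via R0 from red(f,b)
round 1: derive path(g,c) via R0 from red(g,c)
round 1: derive path(g,f) via R0 from red(g,f)
round 1: derive path(g,g) via R0 from red(g,g)
round 2: derive path(a,b) via R1 from path(a,d), path(d,b)
round 2: derive path(a,c) via R1 from path(a,e), path(e,c)
round 2: derive path(a,h) via R1 from path(a,e), path(e,h)
round 2: derive path(b,b) via R1 from path(b,d), path(d,b)
round 2: derive path(c,c) via R1 from path(c,e), path(e,c)
round 2: derive path(c,d) via R1 from path(c,e), path(e,d)
round 2: derive path(c,h) via R1 from path(c,e), path(e,h)
round 2: derive path(d,d) via R1 from path(d,b), path(b,d)
round 2: derive path(e,b) via R1 from path(e,d), path(d,b)
round 2: derive path(e,e) via R1 from path(e,c), path(c,e)
round 2: derive path(f,d) via R1 from path(f,b), path(b,d)
round 2: derive path(g,b) via R1 from path(g,f), path(f,b)
round 2: derive path(g,e) via R1 from path(g,c), path(c,e)
round 2: derive reach(a,d) via R2 from path(a,d)
round 2: derive reach(a,e) via R2 from path(a,e)
round 2: derive reach(b,d) via R2 from path(b,d)
round 2: derive reach(c,e) via R2 from path(c,e)
round 2: derive reach(d,b) via R2 from path(d,b)
round 2: derive reach(e,c) via R2 from path(e,c)
round 2: derive reach(e,d) via R2 from path(e,d)
round 2: derive reach(e,h) via R2 from path(e,h)
round 2: derive reach(f,b) via R2 from path(f,b)
round 2: derive reach(g,c) via R2 from path(g,c)
round 2: derive reach(g,f) via R2 from path(g,f)
round 2: derive reach(g,g) via R2 from path(g,g)
round 3: derive path(c,b) via R1 from path(c,d), path(d,b)
round 3: derive path(g,d) via R1 from path(g,b), path(b,d)
round 3: derive path(g,h) via R1 from path(g,c), path(c,h)
round 3: derive reach(a,b) via R2 from path(a,b)
round 3: derive reach(a,c) via R2 from path(a,c)
round 3: derive reach(a,h) via R2 from path(a,h)
round 3: derive reach(b,b) via R2 from path(b,b)
round 3: derive reach(c,c) via R2 from path(c,c)
round 3: derive reach(c,d) via R2 from path(c,d)
round 3: derive reach(c,h) via R2 from path(c,h)
round 3: derive reach(d,d) via R2 from path(d,d)
round 3: derive reach(e,b) via R2 from path(e,b)
round 3: derive reach(e,e) via R2 from path(e,e)
round 3: derive reach(f,d) via R2 from path(f,d)
round 3: derive reach(g,b) via R2 from path(g,b)
round 3: derive reach(g,e) via R2 from path(g,e)
round 3: derive reach(c,b) via R3 from reach(c,e), path(e,b)
round 3: derive reach(g,d) via R3 from reach(g,c), path(c,d)
round 3: derive reach(g,h) via R3 from reach(g,c), path(c,h)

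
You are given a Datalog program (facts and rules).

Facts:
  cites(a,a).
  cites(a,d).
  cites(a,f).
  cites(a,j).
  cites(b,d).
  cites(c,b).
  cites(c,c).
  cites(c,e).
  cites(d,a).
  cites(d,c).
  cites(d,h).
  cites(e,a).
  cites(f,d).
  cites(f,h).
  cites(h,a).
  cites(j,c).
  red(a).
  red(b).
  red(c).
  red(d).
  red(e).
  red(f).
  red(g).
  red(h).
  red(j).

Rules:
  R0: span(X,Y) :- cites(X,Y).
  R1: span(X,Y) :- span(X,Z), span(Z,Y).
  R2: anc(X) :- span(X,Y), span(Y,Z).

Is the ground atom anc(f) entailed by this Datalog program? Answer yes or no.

yes

round 1: derive span(a,a) via R0 from cites(a,a)
round 1: derive span(a,d) via R0 from cites(a,d)
round 1: derive span(a,f) via R0 from cites(a,f)
round 1: derive span(a,j) via R0 from cites(a,j)
round 1: derive span(b,d) via R0 from cites(b,d)
round 1: derive span(c,b) via R0 from cites(c,b)
round 1: derive span(c,c) via R0 from cites(c,c)
round 1: derive span(c,e) via R0 from cites(c,e)
round 1: derive span(d,a) via R0 from cites(d,a)
round 1: derive span(d,c) via R0 from cites(d,c)
round 1: derive span(d,h) via R0 from cites(d,h)
round 1: derive span(e,a) via R0 from cites(e,a)
round 1: derive span(f,d) via R0 from cites(f,d)
round 1: derive span(f,h) via R0 from cites(f,h)
round 1: derive span(h,a) via R0 from cites(h,a)
round 1: derive span(j,c) via R0 from cites(j,c)
round 2: derive span(a,c) via R1 from span(a,d), span(d,c)
round 2: derive span(a,h) via R1 from span(a,d), span(d,h)
round 2: derive span(b,a) via R1 from span(b,d), span(d,a)
round 2: derive span(b,c) via R1 from span(b,d), span(d,c)
round 2: derive span(b,h) via R1 from span(b,d), span(d,h)
round 2: derive span(c,a) via R1 from span(c,e), span(e,a)
round 2: derive span(c,d) via R1 from span(c,b), span(b,d)
round 2: derive span(d,b) via R1 from span(d,c), span(c,b)
round 2: derive span(d,d) via R1 from span(d,a), span(a,d)
round 2: derive span(d,e) via R1 from span(d,c), span(c,e)
round 2: derive span(d,f) via R1 from span(d,a), span(a,f)
round 2: derive span(d,j) via R1 from span(d,a), span(a,j)
round 2: derive span(e,d) via R1 from span(e,a), span(a,d)
round 2: derive span(e,f) via R1 from span(e,a), span(a,f)
round 2: derive span(e,j) via R1 from span(e,a), span(a,j)
round 2: derive span(f,a) via R1 from span(f,d), span(d,a)
round 2: derive span(f,c) via R1 from span(f,d), span(d,c)
round 2: derive span(h,d) via R1 from span(h,a), span(a,d)
round 2: derive span(h,f) via R1 from span(h,a), span(a,f)
round 2: derive span(h,j) via R1 from span(h,a), span(a,j)
round 2: derive span(j,b) via R1 from span(j,c), span(c,b)
round 2: derive span(j,e) via R1 from span(j,c), span(c,e)
round 2: derive anc(a) via R2 from span(a,a), span(a,a)
round 2: derive anc(b) via R2 from span(b,d), span(d,a)
round 2: derive anc(c) via R2 from span(c,b), span(b,d)
round 2: derive anc(d) via R2 from span(d,a), span(a,a)
round 2: derive anc(e) via R2 from span(e,a), span(a,a)
round 2: derive anc(f) via R2 from span(f,d), span(d,a)
round 2: derive anc(h) via R2 from span(h,a), span(a,a)
round 2: derive anc(j) via R2 from span(j,c), span(c,b)
round 3: derive span(a,b) via R1 from span(a,c), span(c,b)
round 3: derive span(a,e) via R1 from span(a,c), span(c,e)
round 3: derive span(b,b) via R1 from span(b,c), span(c,b)
round 3: derive span(b,e) via R1 from span(b,c), span(c,e)
round 3: derive span(b,f) via R1 from span(b,a), span(a,f)
round 3: derive span(b,j) via R1 from span(b,a), span(a,j)
round 3: derive span(c,f) via R1 from span(c,a), span(a,f)
round 3: derive span(c,h) via R1 from span(c,a), span(a,h)
round 3: derive span(c,j) via R1 from span(c,a), span(a,j)
round 3: derive span(e,b) via R1 from span(e,d), span(d,b)
round 3: derive span(e,c) via R1 from span(e,a), span(a,c)
round 3: derive span(e,e) via R1 from span(e,d), span(d,e)
round 3: derive span(e,h) via R1 from span(e,a), span(a,h)
round 3: derive span(f,b) via R1 from span(f,c), span(c,b)
round 3: derive span(f,e) via R1 from span(f,c), span(c,e)
round 3: derive span(f,f) via R1 from span(f,a), span(a,f)
round 3: derive span(f,j) via R1 from span(f,a), span(a,j)
round 3: derive span(h,b) via R1 from span(h,d), span(d,b)
round 3: derive span(h,c) via R1 from span(h,a), span(a,c)
round 3: derive span(h,e) via R1 from span(h,d), span(d,e)
round 3: derive span(h,h) via R1 from span(h,a), span(a,h)
round 3: derive span(j,a) via R1 from span(j,b), span(b,a)
round 3: derive span(j,d) via R1 from span(j,b), span(b,d)
round 3: derive span(j,f) via R1 from span(j,e), span(e,f)
round 3: derive span(j,h) via R1 from span(j,b), span(b,h)
round 3: derive span(j,j) via R1 from span(j,e), span(e,j)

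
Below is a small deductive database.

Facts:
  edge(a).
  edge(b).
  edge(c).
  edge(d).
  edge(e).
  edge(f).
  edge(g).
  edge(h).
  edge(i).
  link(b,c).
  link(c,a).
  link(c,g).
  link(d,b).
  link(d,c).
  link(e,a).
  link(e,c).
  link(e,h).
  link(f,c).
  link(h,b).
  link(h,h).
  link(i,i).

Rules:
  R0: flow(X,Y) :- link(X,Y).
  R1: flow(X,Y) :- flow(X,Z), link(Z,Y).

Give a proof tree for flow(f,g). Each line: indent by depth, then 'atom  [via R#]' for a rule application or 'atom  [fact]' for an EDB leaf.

round 1: derive flow(b,c) via R0 from link(b,c)
round 1: derive flow(c,a) via R0 from link(c,a)
round 1: derive flow(c,g) via R0 from link(c,g)
round 1: derive flow(d,b) via R0 from link(d,b)
round 1: derive flow(d,c) via R0 from link(d,c)
round 1: derive flow(e,a) via R0 from link(e,a)
round 1: derive flow(e,c) via R0 from link(e,c)
round 1: derive flow(e,h) via R0 from link(e,h)
round 1: derive flow(f,c) via R0 from link(f,c)
round 1: derive flow(h,b) via R0 from link(h,b)
round 1: derive flow(h,h) via R0 from link(h,h)
round 1: derive flow(i,i) via R0 from link(i,i)
round 2: derive flow(b,a) via R1 from flow(b,c), link(c,a)
round 2: derive flow(b,g) via R1 from flow(b,c), link(c,g)
round 2: derive flow(d,a) via R1 from flow(d,c), link(c,a)
round 2: derive flow(d,g) via R1 from flow(d,c), link(c,g)
round 2: derive flow(e,b) via R1 from flow(e,h), link(h,b)
round 2: derive flow(e,g) via R1 from flow(e,c), link(c,g)
round 2: derive flow(f,a) via R1 from flow(f,c), link(c,a)
round 2: derive flow(f,g) via R1 from flow(f,c), link(c,g)
round 2: derive flow(h,c) via R1 from flow(h,b), link(b,c)
round 3: derive flow(h,a) via R1 from flow(h,c), link(c,a)
round 3: derive flow(h,g) via R1 from flow(h,c), link(c,g)

flow(f,g)  [via R1]
  flow(f,c)  [via R0]
    link(f,c)  [fact]
  link(c,g)  [fact]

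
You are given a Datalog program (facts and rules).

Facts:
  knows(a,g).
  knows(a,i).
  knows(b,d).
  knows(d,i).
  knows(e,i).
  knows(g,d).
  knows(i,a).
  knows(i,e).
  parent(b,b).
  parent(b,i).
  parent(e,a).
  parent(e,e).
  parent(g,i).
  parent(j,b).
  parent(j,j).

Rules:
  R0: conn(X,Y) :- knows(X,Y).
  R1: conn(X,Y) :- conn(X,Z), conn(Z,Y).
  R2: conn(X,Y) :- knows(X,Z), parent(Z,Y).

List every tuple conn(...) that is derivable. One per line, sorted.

round 1: derive conn(a,g) via R0 from knows(a,g)
round 1: derive conn(a,i) via R0 from knows(a,i)
round 1: derive conn(b,d) via R0 from knows(b,d)
round 1: derive conn(d,i) via R0 from knows(d,i)
round 1: derive conn(e,i) via R0 from knows(e,i)
round 1: derive conn(g,d) via R0 from knows(g,d)
round 1: derive conn(i,a) via R0 from knows(i,a)
round 1: derive conn(i,e) via R0 from knows(i,e)
round 2: derive conn(a,a) via R1 from conn(a,i), conn(i,a)
round 2: derive conn(a,d) via R1 from conn(a,g), conn(g,d)
round 2: derive conn(a,e) via R1 from conn(a,i), conn(i,e)
round 2: derive conn(b,i) via R1 from conn(b,d), conn(d,i)
round 2: derive conn(d,a) via R1 from conn(d,i), conn(i,a)
round 2: derive conn(d,e) via R1 from conn(d,i), conn(i,e)
round 2: derive conn(e,a) via R1 from conn(e,i), conn(i,a)
round 2: derive conn(e,e) via R1 from conn(e,i), conn(i,e)
round 2: derive conn(g,i) via R1 from conn(g,d), conn(d,i)
round 2: derive conn(i,g) via R1 from conn(i,a), conn(a,g)
round 2: derive conn(i,i) via R1 from conn(i,a), conn(a,i)
round 3: derive conn(b,a) via R1 from conn(b,d), conn(d,a)
round 3: derive conn(b,e) via R1 from conn(b,d), conn(d,e)
round 3: derive conn(b,g) via R1 from conn(b,i), conn(i,g)
round 3: derive conn(d,d) via R1 from conn(d,a), conn(a,d)
round 3: derive conn(d,g) via R1 from conn(d,a), conn(a,g)
round 3: derive conn(e,d) via R1 from conn(e,a), conn(a,d)
round 3: derive conn(e,g) via R1 from conn(e,a), conn(a,g)
round 3: derive conn(g,a) via R1 from conn(g,d), conn(d,a)
round 3: derive conn(g,e) via R1 from conn(g,d), conn(d,e)
round 3: derive conn(g,g) via R1 from conn(g,i), conn(i,g)
round 3: derive conn(i,d) via R1 from conn(i,a), conn(a,d)

conn(a,a)
conn(a,d)
conn(a,e)
conn(a,g)
conn(a,i)
conn(b,a)
conn(b,d)
conn(b,e)
conn(b,g)
conn(b,i)
conn(d,a)
conn(d,d)
conn(d,e)
conn(d,g)
conn(d,i)
conn(e,a)
conn(e,d)
conn(e,e)
conn(e,g)
conn(e,i)
conn(g,a)
conn(g,d)
conn(g,e)
conn(g,g)
conn(g,i)
conn(i,a)
conn(i,d)
conn(i,e)
conn(i,g)
conn(i,i)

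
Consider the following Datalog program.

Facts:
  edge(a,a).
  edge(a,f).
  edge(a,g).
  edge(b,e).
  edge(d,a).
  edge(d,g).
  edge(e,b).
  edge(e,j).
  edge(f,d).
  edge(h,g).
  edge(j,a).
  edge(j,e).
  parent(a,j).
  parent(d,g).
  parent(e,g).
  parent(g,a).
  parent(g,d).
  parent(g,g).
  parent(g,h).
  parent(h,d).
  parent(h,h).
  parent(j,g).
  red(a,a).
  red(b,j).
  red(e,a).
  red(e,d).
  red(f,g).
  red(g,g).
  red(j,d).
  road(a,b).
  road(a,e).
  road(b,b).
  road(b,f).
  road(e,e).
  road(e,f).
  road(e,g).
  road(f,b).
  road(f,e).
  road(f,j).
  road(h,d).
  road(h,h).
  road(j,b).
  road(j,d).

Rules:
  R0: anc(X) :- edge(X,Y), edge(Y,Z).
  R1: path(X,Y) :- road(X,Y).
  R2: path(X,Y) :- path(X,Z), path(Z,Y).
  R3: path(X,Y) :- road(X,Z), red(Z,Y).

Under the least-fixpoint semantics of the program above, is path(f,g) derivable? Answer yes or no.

yes

round 1: derive path(a,b) via R1 from road(a,b)
round 1: derive path(a,e) via R1 from road(a,e)
round 1: derive path(b,b) via R1 from road(b,b)
round 1: derive path(b,f) via R1 from road(b,f)
round 1: derive path(e,e) via R1 from road(e,e)
round 1: derive path(e,f) via R1 from road(e,f)
round 1: derive path(e,g) via R1 from road(e,g)
round 1: derive path(f,b) via R1 from road(f,b)
round 1: derive path(f,e) via R1 from road(f,e)
round 1: derive path(f,j) via R1 from road(f,j)
round 1: derive path(h,d) via R1 from road(h,d)
round 1: derive path(h,h) via R1 from road(h,h)
round 1: derive path(j,b) via R1 from road(j,b)
round 1: derive path(j,d) via R1 from road(j,d)
round 1: derive path(a,a) via R3 from road(a,e), red(e,a)
round 1: derive path(a,d) via R3 from road(a,e), red(e,d)
round 1: derive path(a,j) via R3 from road(a,b), red(b,j)
round 1: derive path(b,g) via R3 from road(b,f), red(f,g)
round 1: derive path(b,j) via R3 from road(b,b), red(b,j)
round 1: derive path(e,a) via R3 from road(e,e), red(e,a)
round 1: derive path(e,d) via R3 from road(e,e), red(e,d)
round 1: derive path(f,a) via R3 from road(f,e), red(e,a)
round 1: derive path(f,d) via R3 from road(f,e), red(e,d)
round 1: derive path(j,j) via R3 from road(j,b), red(b,j)
round 2: derive path(a,f) via R2 from path(a,b), path(b,f)
round 2: derive path(a,g) via R2 from path(a,b), path(b,g)
round 2: derive path(b,a) via R2 from path(b,f), path(f,a)
round 2: derive path(b,d) via R2 from path(b,f), path(f,d)
round 2: derive path(b,e) via R2 from path(b,f), path(f,e)
round 2: derive path(e,b) via R2 from path(e,a), path(a,b)
round 2: derive path(e,j) via R2 from path(e,a), path(a,j)
round 2: derive path(f,f) via R2 from path(f,b), path(b,f)
round 2: derive path(f,g) via R2 from path(f,b), path(b,g)
round 2: derive path(j,f) via R2 from path(j,b), path(b,f)
round 2: derive path(j,g) via R2 from path(j,b), path(b,g)
round 3: derive path(j,a) via R2 from path(j,b), path(b,a)
round 3: derive path(j,e) via R2 from path(j,b), path(b,e)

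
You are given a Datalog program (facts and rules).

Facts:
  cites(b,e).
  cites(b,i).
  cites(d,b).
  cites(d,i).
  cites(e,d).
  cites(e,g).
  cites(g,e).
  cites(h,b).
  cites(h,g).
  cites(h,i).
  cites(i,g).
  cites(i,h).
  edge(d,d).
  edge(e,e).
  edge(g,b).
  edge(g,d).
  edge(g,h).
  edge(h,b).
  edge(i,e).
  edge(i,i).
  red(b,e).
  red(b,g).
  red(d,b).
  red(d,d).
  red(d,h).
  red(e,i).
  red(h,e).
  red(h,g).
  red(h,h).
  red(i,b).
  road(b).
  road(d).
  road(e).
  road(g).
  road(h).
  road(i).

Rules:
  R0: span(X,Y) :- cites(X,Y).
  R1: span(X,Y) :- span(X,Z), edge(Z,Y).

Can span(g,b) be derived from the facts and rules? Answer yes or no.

round 1: derive span(b,e) via R0 from cites(b,e)
round 1: derive span(b,i) via R0 from cites(b,i)
round 1: derive span(d,b) via R0 from cites(d,b)
round 1: derive span(d,i) via R0 from cites(d,i)
round 1: derive span(e,d) via R0 from cites(e,d)
round 1: derive span(e,g) via R0 from cites(e,g)
round 1: derive span(g,e) via R0 from cites(g,e)
round 1: derive span(h,b) via R0 from cites(h,b)
round 1: derive span(h,g) via R0 from cites(h,g)
round 1: derive span(h,i) via R0 from cites(h,i)
round 1: derive span(i,g) via R0 from cites(i,g)
round 1: derive span(i,h) via R0 from cites(i,h)
round 2: derive span(d,e) via R1 from span(d,i), edge(i,e)
round 2: derive span(e,b) via R1 from span(e,g), edge(g,b)
round 2: derive span(e,h) via R1 from span(e,g), edge(g,h)
round 2: derive span(h,d) via R1 from span(h,g), edge(g,d)
round 2: derive span(h,e) via R1 from span(h,i), edge(i,e)
round 2: derive span(h,h) via R1 from span(h,g), edge(g,h)
round 2: derive span(i,b) via R1 from span(i,g), edge(g,b)
round 2: derive span(i,d) via R1 from span(i,g), edge(g,d)

no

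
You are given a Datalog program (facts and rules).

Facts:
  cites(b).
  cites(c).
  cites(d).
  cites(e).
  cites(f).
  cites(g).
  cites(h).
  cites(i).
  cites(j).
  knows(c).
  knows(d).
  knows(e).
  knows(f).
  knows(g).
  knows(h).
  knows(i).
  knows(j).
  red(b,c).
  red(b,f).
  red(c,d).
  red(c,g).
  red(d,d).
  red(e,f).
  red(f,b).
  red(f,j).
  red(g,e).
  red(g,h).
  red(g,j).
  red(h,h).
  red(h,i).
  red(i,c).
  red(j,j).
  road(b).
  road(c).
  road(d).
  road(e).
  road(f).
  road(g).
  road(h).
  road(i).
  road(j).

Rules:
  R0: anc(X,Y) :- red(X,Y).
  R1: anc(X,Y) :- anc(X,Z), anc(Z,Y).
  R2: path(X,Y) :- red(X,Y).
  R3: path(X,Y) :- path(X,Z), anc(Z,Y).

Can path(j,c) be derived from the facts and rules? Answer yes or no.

round 1: derive anc(b,c) via R0 from red(b,c)
round 1: derive anc(b,f) via R0 from red(b,f)
round 1: derive anc(c,d) via R0 from red(c,d)
round 1: derive anc(c,g) via R0 from red(c,g)
round 1: derive anc(d,d) via R0 from red(d,d)
round 1: derive anc(e,f) via R0 from red(e,f)
round 1: derive anc(f,b) via R0 from red(f,b)
round 1: derive anc(f,j) via R0 from red(f,j)
round 1: derive anc(g,e) via R0 from red(g,e)
round 1: derive anc(g,h) via R0 from red(g,h)
round 1: derive anc(g,j) via R0 from red(g,j)
round 1: derive anc(h,h) via R0 from red(h,h)
round 1: derive anc(h,i) via R0 from red(h,i)
round 1: derive anc(i,c) via R0 from red(i,c)
round 1: derive anc(j,j) via R0 from red(j,j)
round 1: derive path(b,c) via R2 from red(b,c)
round 1: derive path(b,f) via R2 from red(b,f)
round 1: derive path(c,d) via R2 from red(c,d)
round 1: derive path(c,g) via R2 from red(c,g)
round 1: derive path(d,d) via R2 from red(d,d)
round 1: derive path(e,f) via R2 from red(e,f)
round 1: derive path(f,b) via R2 from red(f,b)
round 1: derive path(f,j) via R2 from red(f,j)
round 1: derive path(g,e) via R2 from red(g,e)
round 1: derive path(g,h) via R2 from red(g,h)
round 1: derive path(g,j) via R2 from red(g,j)
round 1: derive path(h,h) via R2 from red(h,h)
round 1: derive path(h,i) via R2 from red(h,i)
round 1: derive path(i,c) via R2 from red(i,c)
round 1: derive path(j,j) via R2 from red(j,j)
round 2: derive anc(b,b) via R1 from anc(b,f), anc(f,b)
round 2: derive anc(b,d) via R1 from anc(b,c), anc(c,d)
round 2: derive anc(b,g) via R1 from anc(b,c), anc(c,g)
round 2: derive anc(b,j) via R1 from anc(b,f), anc(f,j)
round 2: derive anc(c,e) via R1 from anc(c,g), anc(g,e)
round 2: derive anc(c,h) via R1 from anc(c,g), anc(g,h)
round 2: derive anc(c,j) via R1 from anc(c,g), anc(g,j)
round 2: derive anc(e,b) via R1 from anc(e,f), anc(f,b)
round 2: derive anc(e,j) via R1 from anc(e,f), anc(f,j)
round 2: derive anc(f,c) via R1 from anc(f,b), anc(b,c)
round 2: derive anc(f,f) via R1 from anc(f,b), anc(b,f)
round 2: derive anc(g,f) via R1 from anc(g,e), anc(e,f)
round 2: derive anc(g,i) via R1 from anc(g,h), anc(h,i)
round 2: derive anc(h,c) via R1 from anc(h,i), anc(i,c)
round 2: derive anc(i,d) via R1 from anc(i,c), anc(c,d)
round 2: derive anc(i,g) via R1 from anc(i,c), anc(c,g)
round 2: derive path(b,b) via R3 from path(b,f), anc(f,b)
round 2: derive path(b,d) via R3 from path(b,c), anc(c,d)
round 2: derive path(b,g) via R3 from path(b,c), anc(c,g)
round 2: derive path(b,j) via R3 from path(b,f), anc(f,j)
round 2: derive path(c,e) via R3 from path(c,g), anc(g,e)
round 2: derive path(c,h) via R3 from path(c,g), anc(g,h)
round 2: derive path(c,j) via R3 from path(c,g), anc(g,j)
round 2: derive path(e,b) via R3 from path(e,f), anc(f,b)
round 2: derive path(e,j) via R3 from path(e,f), anc(f,j)
round 2: derive path(f,c) via R3 from path(f,b), anc(b,c)
round 2: derive path(f,f) via R3 from path(f,b), anc(b,f)
round 2: derive path(g,f) via R3 from path(g,e), anc(e,f)
round 2: derive path(g,i) via R3 from path(g,h), anc(h,i)
round 2: derive path(h,c) via R3 from path(h,i), anc(i,c)
round 2: derive path(i,d) via R3 from path(i,c), anc(c,d)
round 2: derive path(i,g) via R3 from path(i,c), anc(c,g)
round 3: derive anc(b,e) via R1 from anc(b,c), anc(c,e)
round 3: derive anc(b,h) via R1 from anc(b,c), anc(c,h)
round 3: derive anc(b,i) via R1 from anc(b,g), anc(g,i)
round 3: derive anc(c,b) via R1 from anc(c,e), anc(e,b)
round 3: derive anc(c,c) via R1 from anc(c,h), anc(h,c)
round 3: derive anc(c,f) via R1 from anc(c,e), anc(e,f)
round 3: derive anc(c,i) via R1 from anc(c,g), anc(g,i)
round 3: derive anc(e,c) via R1 from anc(e,b), anc(b,c)
round 3: derive anc(e,d) via R1 from anc(e,b), anc(b,d)
round 3: derive anc(e,g) via R1 from anc(e,b), anc(b,g)
round 3: derive anc(f,d) via R1 from anc(f,b), anc(b,d)
round 3: derive anc(f,e) via R1 from anc(f,c), anc(c,e)
round 3: derive anc(f,g) via R1 from anc(f,b), anc(b,g)
round 3: derive anc(f,h) via R1 from anc(f,c), anc(c,h)
round 3: derive anc(g,b) via R1 from anc(g,e), anc(e,b)
round 3: derive anc(g,c) via R1 from anc(g,f), anc(f,c)
round 3: derive anc(g,d) via R1 from anc(g,i), anc(i,d)
round 3: derive anc(g,g) via R1 from anc(g,i), anc(i,g)
round 3: derive anc(h,d) via R1 from anc(h,c), anc(c,d)
round 3: derive anc(h,e) via R1 from anc(h,c), anc(c,e)
round 3: derive anc(h,g) via R1 from anc(h,c), anc(c,g)
round 3: derive anc(h,j) via R1 from anc(h,c), anc(c,j)
round 3: derive anc(i,e) via R1 from anc(i,c), anc(c,e)
round 3: derive anc(i,f) via R1 from anc(i,g), anc(g,f)
round 3: derive anc(i,h) via R1 from anc(i,c), anc(c,h)
round 3: derive anc(i,i) via R1 from anc(i,g), anc(g,i)
round 3: derive anc(i,j) via R1 from anc(i,c), anc(c,j)
round 3: derive path(b,e) via R3 from path(b,c), anc(c,e)
round 3: derive path(b,h) via R3 from path(b,c), anc(c,h)
round 3: derive path(b,i) via R3 from path(b,g), anc(g,i)
round 3: derive path(c,b) via R3 from path(c,e), anc(e,b)
round 3: derive path(c,c) via R3 from path(c,h), anc(h,c)
round 3: derive path(c,f) via R3 from path(c,e), anc(e,f)
round 3: derive path(c,i) via R3 from path(c,g), anc(g,i)
round 3: derive path(e,c) via R3 from path(e,b), anc(b,c)
round 3: derive path(e,d) via R3 from path(e,b), anc(b,d)
round 3: derive path(e,g) via R3 from path(e,b), anc(b,g)
round 3: derive path(f,d) via R3 from path(f,b), anc(b,d)
round 3: derive path(f,e) via R3 from path(f,c), anc(c,e)
round 3: derive path(f,g) via R3 from path(f,b), anc(b,g)
round 3: derive path(f,h) via R3 from path(f,c), anc(c,h)
round 3: derive path(g,b) via R3 from path(g,e), anc(e,b)
round 3: derive path(g,c) via R3 from path(g,f), anc(f,c)
round 3: derive path(g,d) via R3 from path(g,i), anc(i,d)
round 3: derive path(g,g) via R3 from path(g,i), anc(i,g)
round 3: derive path(h,d) via R3 from path(h,c), anc(c,d)
round 3: derive path(h,e) via R3 from path(h,c), anc(c,e)
round 3: derive path(h,g) via R3 from path(h,c), anc(c,g)
round 3: derive path(h,j) via R3 from path(h,c), anc(c,j)
round 3: derive path(i,e) via R3 from path(i,c), anc(c,e)
round 3: derive path(i,f) via R3 from path(i,g), anc(g,f)
round 3: derive path(i,h) via R3 from path(i,c), anc(c,h)
round 3: derive path(i,i) via R3 from path(i,g), anc(g,i)
round 3: derive path(i,j) via R3 from path(i,c), anc(c,j)
round 4: derive anc(e,e) via R1 from anc(e,b), anc(b,e)
round 4: derive anc(e,h) via R1 from anc(e,b), anc(b,h)
round 4: derive anc(e,i) via R1 from anc(e,b), anc(b,i)
round 4: derive anc(f,i) via R1 from anc(f,b), anc(b,i)
round 4: derive anc(h,b) via R1 from anc(h,c), anc(c,b)
round 4: derive anc(h,f) via R1 from anc(h,c), anc(c,f)
round 4: derive anc(i,b) via R1 from anc(i,c), anc(c,b)
round 4: derive path(e,e) via R3 from path(e,b), anc(b,e)
round 4: derive path(e,h) via R3 from path(e,b), anc(b,h)
round 4: derive path(e,i) via R3 from path(e,b), anc(b,i)
round 4: derive path(f,i) via R3 from path(f,b), anc(b,i)
round 4: derive path(h,b) via R3 from path(h,c), anc(c,b)
round 4: derive path(h,f) via R3 from path(h,c), anc(c,f)
round 4: derive path(i,b) via R3 from path(i,c), anc(c,b)

no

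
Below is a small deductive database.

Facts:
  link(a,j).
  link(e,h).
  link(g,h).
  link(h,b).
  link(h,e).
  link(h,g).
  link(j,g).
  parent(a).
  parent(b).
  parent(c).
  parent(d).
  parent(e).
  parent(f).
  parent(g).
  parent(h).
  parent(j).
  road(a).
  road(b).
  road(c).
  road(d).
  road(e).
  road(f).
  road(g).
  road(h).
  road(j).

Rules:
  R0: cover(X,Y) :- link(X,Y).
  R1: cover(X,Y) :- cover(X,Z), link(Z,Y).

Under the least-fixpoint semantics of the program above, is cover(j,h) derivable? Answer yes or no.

yes

round 1: derive cover(a,j) via R0 from link(a,j)
round 1: derive cover(e,h) via R0 from link(e,h)
round 1: derive cover(g,h) via R0 from link(g,h)
round 1: derive cover(h,b) via R0 from link(h,b)
round 1: derive cover(h,e) via R0 from link(h,e)
round 1: derive cover(h,g) via R0 from link(h,g)
round 1: derive cover(j,g) via R0 from link(j,g)
round 2: derive cover(a,g) via R1 from cover(a,j), link(j,g)
round 2: derive cover(e,b) via R1 from cover(e,h), link(h,b)
round 2: derive cover(e,e) via R1 from cover(e,h), link(h,e)
round 2: derive cover(e,g) via R1 from cover(e,h), link(h,g)
round 2: derive cover(g,b) via R1 from cover(g,h), link(h,b)
round 2: derive cover(g,e) via R1 from cover(g,h), link(h,e)
round 2: derive cover(g,g) via R1 from cover(g,h), link(h,g)
round 2: derive cover(h,h) via R1 from cover(h,e), link(e,h)
round 2: derive cover(j,h) via R1 from cover(j,g), link(g,h)
round 3: derive cover(a,h) via R1 from cover(a,g), link(g,h)
round 3: derive cover(j,b) via R1 from cover(j,h), link(h,b)
round 3: derive cover(j,e) via R1 from cover(j,h), link(h,e)
round 4: derive cover(a,b) via R1 from cover(a,h), link(h,b)
round 4: derive cover(a,e) via R1 from cover(a,h), link(h,e)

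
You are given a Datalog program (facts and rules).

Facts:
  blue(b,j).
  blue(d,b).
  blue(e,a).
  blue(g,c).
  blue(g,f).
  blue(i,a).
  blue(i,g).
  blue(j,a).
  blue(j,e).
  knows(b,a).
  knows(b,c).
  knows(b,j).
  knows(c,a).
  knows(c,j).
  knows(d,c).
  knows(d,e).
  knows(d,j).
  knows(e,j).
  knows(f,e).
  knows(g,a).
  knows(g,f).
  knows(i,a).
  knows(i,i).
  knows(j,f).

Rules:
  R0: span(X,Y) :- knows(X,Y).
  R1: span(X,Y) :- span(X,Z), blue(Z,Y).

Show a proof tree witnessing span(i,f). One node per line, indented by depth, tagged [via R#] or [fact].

round 1: derive span(b,a) via R0 from knows(b,a)
round 1: derive span(b,c) via R0 from knows(b,c)
round 1: derive span(b,j) via R0 from knows(b,j)
round 1: derive span(c,a) via R0 from knows(c,a)
round 1: derive span(c,j) via R0 from knows(c,j)
round 1: derive span(d,c) via R0 from knows(d,c)
round 1: derive span(d,e) via R0 from knows(d,e)
round 1: derive span(d,j) via R0 from knows(d,j)
round 1: derive span(e,j) via R0 from knows(e,j)
round 1: derive span(f,e) via R0 from knows(f,e)
round 1: derive span(g,a) via R0 from knows(g,a)
round 1: derive span(g,f) via R0 from knows(g,f)
round 1: derive span(i,a) via R0 from knows(i,a)
round 1: derive span(i,i) via R0 from knows(i,i)
round 1: derive span(j,f) via R0 from knows(j,f)
round 2: derive span(b,e) via R1 from span(b,j), blue(j,e)
round 2: derive span(c,e) via R1 from span(c,j), blue(j,e)
round 2: derive span(d,a) via R1 from span(d,e), blue(e,a)
round 2: derive span(e,a) via R1 from span(e,j), blue(j,a)
round 2: derive span(e,e) via R1 from span(e,j), blue(j,e)
round 2: derive span(f,a) via R1 from span(f,e), blue(e,a)
round 2: derive span(i,g) via R1 from span(i,i), blue(i,g)
round 3: derive span(i,c) via R1 from span(i,g), blue(g,c)
round 3: derive span(i,f) via R1 from span(i,g), blue(g,f)

span(i,f)  [via R1]
  span(i,g)  [via R1]
    span(i,i)  [via R0]
      knows(i,i)  [fact]
    blue(i,g)  [fact]
  blue(g,f)  [fact]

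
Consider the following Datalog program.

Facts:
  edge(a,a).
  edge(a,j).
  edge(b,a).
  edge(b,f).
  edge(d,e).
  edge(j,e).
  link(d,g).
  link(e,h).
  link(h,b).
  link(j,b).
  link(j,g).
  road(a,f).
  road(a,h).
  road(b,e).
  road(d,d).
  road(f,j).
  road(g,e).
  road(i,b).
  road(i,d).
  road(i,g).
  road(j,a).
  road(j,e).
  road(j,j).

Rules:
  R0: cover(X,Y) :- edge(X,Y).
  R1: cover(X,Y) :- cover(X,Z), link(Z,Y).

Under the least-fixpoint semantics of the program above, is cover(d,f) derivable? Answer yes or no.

round 1: derive cover(a,a) via R0 from edge(a,a)
round 1: derive cover(a,j) via R0 from edge(a,j)
round 1: derive cover(b,a) via R0 from edge(b,a)
round 1: derive cover(b,f) via R0 from edge(b,f)
round 1: derive cover(d,e) via R0 from edge(d,e)
round 1: derive cover(j,e) via R0 from edge(j,e)
round 2: derive cover(a,b) via R1 from cover(a,j), link(j,b)
round 2: derive cover(a,g) via R1 from cover(a,j), link(j,g)
round 2: derive cover(d,h) via R1 from cover(d,e), link(e,h)
round 2: derive cover(j,h) via R1 from cover(j,e), link(e,h)
round 3: derive cover(d,b) via R1 from cover(d,h), link(h,b)
round 3: derive cover(j,b) via R1 from cover(j,h), link(h,b)

no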